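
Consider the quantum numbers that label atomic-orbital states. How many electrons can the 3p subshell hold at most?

6

A subshell with ℓ = 1 has 2ℓ+1 = 3 orbitals, each holding 2 electrons (spin ±1/2), so 3 × 2 = 6.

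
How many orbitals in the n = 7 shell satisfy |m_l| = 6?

2

The n = 7 shell has l = 0 through 6; check each.
Per l-value: l=6 → 2.
Total orbitals: 2.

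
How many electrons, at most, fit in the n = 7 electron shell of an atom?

98

A shell holds 2n² electrons: 2 × 7² = 2 × 49 = 98.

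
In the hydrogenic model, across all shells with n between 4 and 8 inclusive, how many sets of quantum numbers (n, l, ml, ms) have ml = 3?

30

Per-shell orbital counts meeting the constraint:
n=4 → 1; n=5 → 2; n=6 → 3; n=7 → 4; n=8 → 5.
Orbitals: 1 + 2 + 3 + 4 + 5 = 15. Including both spin states (ms = ±1/2) gives 2 × 15 = 30 states.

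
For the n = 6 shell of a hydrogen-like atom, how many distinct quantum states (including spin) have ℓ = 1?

The (ℓ, m_ℓ) pairs meeting ℓ = 1 give: ℓ=1 → 3.
Orbitals: 3. Each orbital carries two spin states, so 3 × 2 = 6 states.

6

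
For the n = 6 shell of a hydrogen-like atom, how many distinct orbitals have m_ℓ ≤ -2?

10

Contributions: ℓ=2 → 1; ℓ=3 → 2; ℓ=4 → 3; ℓ=5 → 4.
Total orbitals: 1 + 2 + 3 + 4 = 10.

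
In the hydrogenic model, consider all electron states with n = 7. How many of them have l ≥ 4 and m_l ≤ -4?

The (l, m_l) pairs meeting l ≥ 4 and m_l ≤ -4 give: l=4 → 1; l=5 → 2; l=6 → 3.
Orbitals: 1 + 2 + 3 = 6. Each orbital carries two spin states, so 6 × 2 = 12 states.

12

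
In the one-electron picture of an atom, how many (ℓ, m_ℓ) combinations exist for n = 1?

1

The n = 1 shell contains n² = 1² = 1 orbital.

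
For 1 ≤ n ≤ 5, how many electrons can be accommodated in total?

110

Total orbitals = 1² + 2² + 3² + 4² + 5² = 55. Doubling for spin gives 110 electrons.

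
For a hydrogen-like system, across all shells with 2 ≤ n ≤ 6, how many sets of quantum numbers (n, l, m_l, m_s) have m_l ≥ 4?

8

Treat each shell separately and count matching orbitals:
n=5 → 1; n=6 → 3.
Orbitals: 1 + 3 = 4. Including both spin states (m_s = ±1/2) gives 2 × 4 = 8 states.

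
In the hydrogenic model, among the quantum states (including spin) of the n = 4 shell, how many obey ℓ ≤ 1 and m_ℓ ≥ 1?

2

The n = 4 shell has ℓ = 0 through 3; check each.
The (ℓ, m_ℓ) pairs meeting ℓ ≤ 1 and m_ℓ ≥ 1 give: ℓ=1 → 1.
Orbitals: 1. Each orbital carries two spin states, so 1 × 2 = 2 states.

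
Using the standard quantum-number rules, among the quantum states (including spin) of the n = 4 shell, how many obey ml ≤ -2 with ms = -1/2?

3

Orbitals with ml ≤ -2, by l: l=2 → 1; l=3 → 2.
Orbitals: 1 + 2 = 3. With ms fixed to a single value there is one state per orbital, giving 3 states.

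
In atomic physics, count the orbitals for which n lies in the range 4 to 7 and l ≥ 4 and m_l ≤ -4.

Count contributing orbitals for each principal shell:
n=5 → 1; n=6 → 3; n=7 → 6.
Total orbitals: 1 + 3 + 6 = 10.

10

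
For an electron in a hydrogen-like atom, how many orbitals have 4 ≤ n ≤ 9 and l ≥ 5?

For each n in the range, tally the orbitals obeying l ≥ 5:
n=6 → 11; n=7 → 24; n=8 → 39; n=9 → 56.
Total orbitals: 11 + 24 + 39 + 56 = 130.

130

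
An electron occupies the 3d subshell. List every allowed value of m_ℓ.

The 3d subshell has ℓ = 2, and m_ℓ takes every integer from −ℓ to +ℓ. With ℓ = 2 that gives the 5 values -2, -1, 0, 1, 2.

-2, -1, 0, 1, 2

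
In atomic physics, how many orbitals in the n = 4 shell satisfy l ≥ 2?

12

Go through l = 0, …, 3 (the values permitted for n = 4).
Contributions: l=2 → 5; l=3 → 7.
Total orbitals: 5 + 7 = 12.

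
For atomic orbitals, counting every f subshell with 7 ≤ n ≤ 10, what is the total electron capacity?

56

An f subshell (l = 3) exists for every n ≥ 4, so shells n = 7, 8, 9, 10 each contribute one — 4 subshells.
Since each f subshell holds 2(2·3+1) = 14 electrons, the total is 4 × 14 = 56.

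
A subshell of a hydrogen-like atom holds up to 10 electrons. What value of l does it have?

2(2l+1) = 10 ⇒ 2l+1 = 5 ⇒ l = 2.

l = 2 (d)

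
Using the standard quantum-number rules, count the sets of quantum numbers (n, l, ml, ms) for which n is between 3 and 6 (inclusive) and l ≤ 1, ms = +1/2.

16

Per-shell orbital counts meeting the constraint:
n=3 → 4; n=4 → 4; n=5 → 4; n=6 → 4.
Orbitals: 4 + 4 + 4 + 4 = 16. With ms fixed to +1/2 there is one state per orbital, so 16 states.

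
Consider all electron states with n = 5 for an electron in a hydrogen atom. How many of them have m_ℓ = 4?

2

Per ℓ-value: ℓ=4 → 1.
Orbitals: 1. Each orbital carries two spin states, so 1 × 2 = 2 states.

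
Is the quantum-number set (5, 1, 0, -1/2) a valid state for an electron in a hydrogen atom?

Valid

n = 5 is a positive integer. l = 1 satisfies 0 ≤ l ≤ n−1 = 4. m_l = 0 lies in the range −l … +l (here −1 … 1). m_s = -1/2 is one of ±1/2.
All four constraints are satisfied.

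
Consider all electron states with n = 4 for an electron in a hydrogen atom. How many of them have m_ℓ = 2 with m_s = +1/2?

Orbitals with m_ℓ = 2, by ℓ: ℓ=2 → 1; ℓ=3 → 1.
Orbitals: 1 + 1 = 2. With m_s fixed to a single value there is one state per orbital, giving 2 states.

2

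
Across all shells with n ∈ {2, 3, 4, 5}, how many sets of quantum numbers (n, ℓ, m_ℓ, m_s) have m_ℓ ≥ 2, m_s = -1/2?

Go shell by shell, enumerating (ℓ, m_ℓ) with m_ℓ ≥ 2:
n=3 → 1; n=4 → 3; n=5 → 6.
Orbitals: 1 + 3 + 6 = 10. With m_s fixed to -1/2 there is one state per orbital, so 10 states.

10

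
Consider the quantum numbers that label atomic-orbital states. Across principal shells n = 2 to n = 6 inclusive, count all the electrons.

Shell n has n² orbitals: 2²=4 + 3²=9 + 4²=16 + 5²=25 + 6²=36 = 90 orbitals.
Two spin states per orbital: 2 × 90 = 180 electrons.

180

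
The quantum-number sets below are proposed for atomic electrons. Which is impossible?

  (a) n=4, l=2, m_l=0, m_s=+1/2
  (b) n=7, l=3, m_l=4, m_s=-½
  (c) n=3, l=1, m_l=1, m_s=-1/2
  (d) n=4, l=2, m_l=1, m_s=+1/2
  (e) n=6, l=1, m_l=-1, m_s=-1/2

(b) has |m_l| = 4 > l = 3, violating −l ≤ m_l ≤ l.
The remaining sets (a), (c), (d), (e) satisfy all four rules.

(b)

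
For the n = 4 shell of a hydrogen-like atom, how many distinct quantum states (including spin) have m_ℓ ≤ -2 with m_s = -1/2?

3

Per ℓ-value: ℓ=2 → 1; ℓ=3 → 2.
Orbitals: 1 + 2 = 3. With m_s fixed to a single value there is one state per orbital, giving 3 states.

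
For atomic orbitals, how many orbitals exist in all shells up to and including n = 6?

Total orbitals = 1² + 2² + 3² + 4² + 5² + 6² = 91.

91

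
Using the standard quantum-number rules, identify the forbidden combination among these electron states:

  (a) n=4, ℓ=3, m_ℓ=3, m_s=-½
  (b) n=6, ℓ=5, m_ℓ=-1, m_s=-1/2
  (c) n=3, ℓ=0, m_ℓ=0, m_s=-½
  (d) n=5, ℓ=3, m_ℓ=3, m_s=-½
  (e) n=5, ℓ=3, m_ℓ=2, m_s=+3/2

(e) has m_s = +3/2, but an electron's spin must be ±1/2.
The remaining sets (a), (b), (c), (d) satisfy all four rules.

(e)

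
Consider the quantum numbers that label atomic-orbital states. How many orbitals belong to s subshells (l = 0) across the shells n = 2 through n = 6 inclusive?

5

An s subshell (l = 0) exists for every n ≥ 1, so shells n = 2, 3, 4, 5, 6 each contribute one — 5 subshells.
Since each s subshell has 2·0+1 = 1 orbital, the total is 5 × 1 = 5.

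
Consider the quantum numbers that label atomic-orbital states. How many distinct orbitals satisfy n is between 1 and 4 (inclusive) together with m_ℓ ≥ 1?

10

Work shell by shell — for each n, count the (ℓ, m_ℓ) pairs that satisfy m_ℓ ≥ 1:
n=2 → 1; n=3 → 3; n=4 → 6.
Total orbitals: 1 + 3 + 6 = 10.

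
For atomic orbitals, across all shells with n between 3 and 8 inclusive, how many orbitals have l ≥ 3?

Treat each shell separately and count matching orbitals:
n=4 → 7; n=5 → 16; n=6 → 27; n=7 → 40; n=8 → 55.
Total orbitals: 7 + 16 + 27 + 40 + 55 = 145.

145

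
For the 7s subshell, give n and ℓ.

n = 7, ℓ = 0

The leading integer gives n = 7; the letter 's' means ℓ = 0.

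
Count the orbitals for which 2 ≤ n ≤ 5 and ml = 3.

Treat each shell separately and count matching orbitals:
n=4 → 1; n=5 → 2.
Total orbitals: 1 + 2 = 3.

3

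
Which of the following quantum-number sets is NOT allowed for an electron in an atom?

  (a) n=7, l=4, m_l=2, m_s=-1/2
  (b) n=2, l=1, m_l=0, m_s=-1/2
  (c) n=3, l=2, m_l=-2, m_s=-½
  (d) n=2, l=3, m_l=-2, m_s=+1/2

(d) has l = 3 ≥ n = 2, violating 0 ≤ l ≤ n−1.
The remaining sets (a), (b), (c) satisfy all four rules.

(d)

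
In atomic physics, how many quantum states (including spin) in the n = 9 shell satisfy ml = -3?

12

Go through l = 0, …, 8 (the values permitted for n = 9).
Contributions: l=3 → 1; l=4 → 1; l=5 → 1; l=6 → 1; l=7 → 1; l=8 → 1.
Orbitals: 1 + 1 + 1 + 1 + 1 + 1 = 6. Each orbital carries two spin states, so 6 × 2 = 12 states.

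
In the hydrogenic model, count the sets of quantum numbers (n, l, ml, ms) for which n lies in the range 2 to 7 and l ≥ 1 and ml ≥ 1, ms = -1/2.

Per-shell orbital counts meeting the constraint:
n=2 → 1; n=3 → 3; n=4 → 6; n=5 → 10; n=6 → 15; n=7 → 21.
Orbitals: 1 + 3 + 6 + 10 + 15 + 21 = 56. With ms fixed to -1/2 there is one state per orbital, so 56 states.

56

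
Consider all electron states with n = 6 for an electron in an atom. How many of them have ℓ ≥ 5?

With n = 6 the allowed ℓ are 0, 1, …, 5.
Contributions: ℓ=5 → 11.
Orbitals: 11. Each orbital carries two spin states, so 11 × 2 = 22 states.

22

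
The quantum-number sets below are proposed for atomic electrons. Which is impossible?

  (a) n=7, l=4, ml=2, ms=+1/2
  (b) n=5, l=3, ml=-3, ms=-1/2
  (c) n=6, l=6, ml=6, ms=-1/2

(c) has l = 6 ≥ n = 6, violating 0 ≤ l ≤ n−1.
The remaining sets (a), (b) satisfy all four rules.

(c)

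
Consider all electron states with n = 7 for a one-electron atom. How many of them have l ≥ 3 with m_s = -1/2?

Go through l = 0, …, 6 (the values permitted for n = 7).
Per l-value: l=3 → 7; l=4 → 9; l=5 → 11; l=6 → 13.
Orbitals: 7 + 9 + 11 + 13 = 40. With m_s fixed to a single value there is one state per orbital, giving 40 states.

40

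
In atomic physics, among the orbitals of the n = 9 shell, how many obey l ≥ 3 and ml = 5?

4

For n = 9, l ranges over 0 … 8.
Orbitals with l ≥ 3 and ml = 5, by l: l=5 → 1; l=6 → 1; l=7 → 1; l=8 → 1.
Total orbitals: 1 + 1 + 1 + 1 = 4.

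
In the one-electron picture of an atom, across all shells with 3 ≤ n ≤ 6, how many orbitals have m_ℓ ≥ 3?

Go shell by shell, enumerating (ℓ, m_ℓ) with m_ℓ ≥ 3:
n=4 → 1; n=5 → 3; n=6 → 6.
Total orbitals: 1 + 3 + 6 = 10.

10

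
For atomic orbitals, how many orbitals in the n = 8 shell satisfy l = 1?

Go through l = 0, …, 7 (the values permitted for n = 8).
Per l-value: l=1 → 3.
Total orbitals: 3.

3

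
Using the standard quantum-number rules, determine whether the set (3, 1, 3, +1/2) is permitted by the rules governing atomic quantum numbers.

The magnetic quantum number must satisfy −l ≤ ml ≤ l. With l = 1, ml can only be -1, 0, 1, so ml = 3 is forbidden.

No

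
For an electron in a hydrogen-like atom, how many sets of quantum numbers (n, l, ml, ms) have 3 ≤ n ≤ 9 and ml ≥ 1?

238

For each n in the range, tally the orbitals obeying ml ≥ 1:
n=3 → 3; n=4 → 6; n=5 → 10; n=6 → 15; n=7 → 21; n=8 → 28; n=9 → 36.
Orbitals: 3 + 6 + 10 + 15 + 21 + 28 + 36 = 119. Including both spin states (ms = ±1/2) gives 2 × 119 = 238 states.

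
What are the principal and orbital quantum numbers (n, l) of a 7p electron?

n = 7, l = 1

The leading integer gives n = 7; the letter 'p' means l = 1.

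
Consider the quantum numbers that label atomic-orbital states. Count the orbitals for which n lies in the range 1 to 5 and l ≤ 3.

46

For each n in the range, tally the orbitals obeying l ≤ 3:
n=1 → 1; n=2 → 4; n=3 → 9; n=4 → 16; n=5 → 16.
Total orbitals: 1 + 4 + 9 + 16 + 16 = 46.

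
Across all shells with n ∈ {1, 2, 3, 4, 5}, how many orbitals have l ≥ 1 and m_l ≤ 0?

30

Per-shell orbital counts meeting the constraint:
n=2 → 2; n=3 → 5; n=4 → 9; n=5 → 14.
Total orbitals: 2 + 5 + 9 + 14 = 30.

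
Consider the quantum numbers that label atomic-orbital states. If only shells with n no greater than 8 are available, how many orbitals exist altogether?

Total orbitals = 1² + 2² + 3² + 4² + 5² + 6² + 7² + 8² = 204.

204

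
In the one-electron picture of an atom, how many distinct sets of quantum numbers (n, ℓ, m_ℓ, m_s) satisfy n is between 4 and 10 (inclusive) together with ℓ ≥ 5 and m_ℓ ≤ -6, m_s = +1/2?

Per-shell orbital counts meeting the constraint:
n=7 → 1; n=8 → 3; n=9 → 6; n=10 → 10.
Orbitals: 1 + 3 + 6 + 10 = 20. With m_s fixed to +1/2 there is one state per orbital, so 20 states.

20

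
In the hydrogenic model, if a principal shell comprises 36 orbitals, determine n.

n = 6

n² = 36 ⇒ n = 6.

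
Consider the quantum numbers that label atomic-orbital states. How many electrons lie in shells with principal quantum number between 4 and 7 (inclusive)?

252

Shell n has n² orbitals: 4²=16 + 5²=25 + 6²=36 + 7²=49 = 126 orbitals.
Two spin states per orbital: 2 × 126 = 252 electrons.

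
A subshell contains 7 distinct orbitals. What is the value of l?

l = 3 (f)

2l+1 = 7 gives l = 3.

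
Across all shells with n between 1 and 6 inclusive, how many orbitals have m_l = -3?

Per-shell orbital counts meeting the constraint:
n=4 → 1; n=5 → 2; n=6 → 3.
Total orbitals: 1 + 2 + 3 = 6.

6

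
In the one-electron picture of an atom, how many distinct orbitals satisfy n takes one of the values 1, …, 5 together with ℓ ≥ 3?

23

Work shell by shell — for each n, count the (ℓ, m_ℓ) pairs that satisfy ℓ ≥ 3:
n=4 → 7; n=5 → 16.
Total orbitals: 7 + 16 = 23.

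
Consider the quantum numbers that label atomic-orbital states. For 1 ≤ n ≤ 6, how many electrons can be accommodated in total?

Total orbitals = 1² + 2² + 3² + 4² + 5² + 6² = 91. Doubling for spin gives 182 electrons.

182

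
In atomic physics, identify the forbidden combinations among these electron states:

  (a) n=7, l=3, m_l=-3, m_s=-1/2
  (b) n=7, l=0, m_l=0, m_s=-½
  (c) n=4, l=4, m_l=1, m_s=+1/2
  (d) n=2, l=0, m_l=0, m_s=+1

(c) and (d)

(c) has l = 4 ≥ n = 4, violating 0 ≤ l ≤ n−1.
(d) has m_s = +1, but an electron's spin must be ±1/2.
The remaining sets (a), (b) satisfy all four rules.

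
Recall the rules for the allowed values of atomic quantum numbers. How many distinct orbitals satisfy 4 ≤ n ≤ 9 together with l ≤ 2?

Go shell by shell, enumerating (l, m_l) with l ≤ 2:
n=4 → 9; n=5 → 9; n=6 → 9; n=7 → 9; n=8 → 9; n=9 → 9.
Total orbitals: 9 + 9 + 9 + 9 + 9 + 9 = 54.

54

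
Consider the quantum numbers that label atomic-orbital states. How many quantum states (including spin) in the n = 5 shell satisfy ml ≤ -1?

20

Go through l = 0, …, 4 (the values permitted for n = 5).
The (l, ml) pairs meeting ml ≤ -1 give: l=1 → 1; l=2 → 2; l=3 → 3; l=4 → 4.
Orbitals: 1 + 2 + 3 + 4 = 10. Each orbital carries two spin states, so 10 × 2 = 20 states.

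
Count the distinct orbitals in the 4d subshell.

5

A subshell has 2l+1 orbitals; with l = 2, that's 5.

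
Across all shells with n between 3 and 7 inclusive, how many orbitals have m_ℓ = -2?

15

Work shell by shell — for each n, count the (ℓ, m_ℓ) pairs that satisfy m_ℓ = -2:
n=3 → 1; n=4 → 2; n=5 → 3; n=6 → 4; n=7 → 5.
Total orbitals: 1 + 2 + 3 + 4 + 5 = 15.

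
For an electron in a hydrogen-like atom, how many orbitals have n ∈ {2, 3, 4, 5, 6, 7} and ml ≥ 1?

56

Count contributing orbitals for each principal shell:
n=2 → 1; n=3 → 3; n=4 → 6; n=5 → 10; n=6 → 15; n=7 → 21.
Total orbitals: 1 + 3 + 6 + 10 + 15 + 21 = 56.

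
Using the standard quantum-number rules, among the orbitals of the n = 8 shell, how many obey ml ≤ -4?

With n = 8 the allowed l are 0, 1, …, 7.
Contributions: l=4 → 1; l=5 → 2; l=6 → 3; l=7 → 4.
Total orbitals: 1 + 2 + 3 + 4 = 10.

10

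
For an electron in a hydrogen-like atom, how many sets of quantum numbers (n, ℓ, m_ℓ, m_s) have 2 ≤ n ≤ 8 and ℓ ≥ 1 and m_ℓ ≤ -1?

168

Go shell by shell, enumerating (ℓ, m_ℓ) with ℓ ≥ 1 and m_ℓ ≤ -1:
n=2 → 1; n=3 → 3; n=4 → 6; n=5 → 10; n=6 → 15; n=7 → 21; n=8 → 28.
Orbitals: 1 + 3 + 6 + 10 + 15 + 21 + 28 = 84. Including both spin states (m_s = ±1/2) gives 2 × 84 = 168 states.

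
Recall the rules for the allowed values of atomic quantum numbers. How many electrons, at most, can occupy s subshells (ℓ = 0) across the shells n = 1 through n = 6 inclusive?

An s subshell (ℓ = 0) exists for every n ≥ 1, so shells n = 1, 2, 3, 4, 5, 6 each contribute one — 6 subshells.
Since each s subshell holds 2(2·0+1) = 2 electrons, the total is 6 × 2 = 12.

12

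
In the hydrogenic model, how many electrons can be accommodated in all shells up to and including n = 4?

Total orbitals = 1² + 2² + 3² + 4² = 30. Doubling for spin gives 60 electrons.

60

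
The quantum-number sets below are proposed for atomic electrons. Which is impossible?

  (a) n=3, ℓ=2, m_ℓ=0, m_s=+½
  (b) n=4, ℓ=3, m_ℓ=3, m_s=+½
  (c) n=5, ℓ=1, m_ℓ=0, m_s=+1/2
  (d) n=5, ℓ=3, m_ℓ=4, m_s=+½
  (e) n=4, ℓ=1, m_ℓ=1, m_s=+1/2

(d)

(d) has |m_ℓ| = 4 > ℓ = 3, violating −ℓ ≤ m_ℓ ≤ ℓ.
The remaining sets (a), (b), (c), (e) satisfy all four rules.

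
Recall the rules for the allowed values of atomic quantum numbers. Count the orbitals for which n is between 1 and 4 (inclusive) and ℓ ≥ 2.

17

Per-shell orbital counts meeting the constraint:
n=3 → 5; n=4 → 12.
Total orbitals: 5 + 12 = 17.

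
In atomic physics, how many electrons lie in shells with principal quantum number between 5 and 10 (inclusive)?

Shell n has n² orbitals: 5²=25 + 6²=36 + 7²=49 + 8²=64 + 9²=81 + 10²=100 = 355 orbitals.
Two spin states per orbital: 2 × 355 = 710 electrons.

710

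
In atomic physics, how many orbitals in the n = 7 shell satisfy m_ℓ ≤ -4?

6

Go through ℓ = 0, …, 6 (the values permitted for n = 7).
Orbitals with m_ℓ ≤ -4, by ℓ: ℓ=4 → 1; ℓ=5 → 2; ℓ=6 → 3.
Total orbitals: 1 + 2 + 3 = 6.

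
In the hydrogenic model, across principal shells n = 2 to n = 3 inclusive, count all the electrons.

26

Shell n has n² orbitals: 2²=4 + 3²=9 = 13 orbitals.
Two spin states per orbital: 2 × 13 = 26 electrons.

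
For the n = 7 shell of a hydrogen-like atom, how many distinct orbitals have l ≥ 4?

Go through l = 0, …, 6 (the values permitted for n = 7).
Contributions: l=4 → 9; l=5 → 11; l=6 → 13.
Total orbitals: 9 + 11 + 13 = 33.

33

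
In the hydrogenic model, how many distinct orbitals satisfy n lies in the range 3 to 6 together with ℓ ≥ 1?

82

Go shell by shell, enumerating (ℓ, m_ℓ) with ℓ ≥ 1:
n=3 → 8; n=4 → 15; n=5 → 24; n=6 → 35.
Total orbitals: 8 + 15 + 24 + 35 = 82.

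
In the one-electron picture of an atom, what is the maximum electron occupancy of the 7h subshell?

A subshell with l = 5 has 2l+1 = 11 orbitals, each holding 2 electrons (spin ±1/2), so 11 × 2 = 22.

22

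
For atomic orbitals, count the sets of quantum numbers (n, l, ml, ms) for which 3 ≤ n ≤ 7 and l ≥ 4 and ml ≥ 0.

Count contributing orbitals for each principal shell:
n=5 → 5; n=6 → 11; n=7 → 18.
Orbitals: 5 + 11 + 18 = 34. Including both spin states (ms = ±1/2) gives 2 × 34 = 68 states.

68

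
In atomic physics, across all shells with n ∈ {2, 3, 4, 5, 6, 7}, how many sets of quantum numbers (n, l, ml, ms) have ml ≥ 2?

70

Count contributing orbitals for each principal shell:
n=3 → 1; n=4 → 3; n=5 → 6; n=6 → 10; n=7 → 15.
Orbitals: 1 + 3 + 6 + 10 + 15 = 35. Including both spin states (ms = ±1/2) gives 2 × 35 = 70 states.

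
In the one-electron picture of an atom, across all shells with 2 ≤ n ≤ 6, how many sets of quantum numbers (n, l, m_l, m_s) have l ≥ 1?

For each n in the range, tally the orbitals obeying l ≥ 1:
n=2 → 3; n=3 → 8; n=4 → 15; n=5 → 24; n=6 → 35.
Orbitals: 3 + 8 + 15 + 24 + 35 = 85. Including both spin states (m_s = ±1/2) gives 2 × 85 = 170 states.

170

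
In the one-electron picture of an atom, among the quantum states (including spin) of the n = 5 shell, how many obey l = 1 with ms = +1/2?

3

With n = 5 the allowed l are 0, 1, …, 4.
Per l-value: l=1 → 3.
Orbitals: 3. With ms fixed to a single value there is one state per orbital, giving 3 states.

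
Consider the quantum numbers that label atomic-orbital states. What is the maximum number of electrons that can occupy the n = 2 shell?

8

A shell holds 2n² electrons: 2 × 2² = 2 × 4 = 8.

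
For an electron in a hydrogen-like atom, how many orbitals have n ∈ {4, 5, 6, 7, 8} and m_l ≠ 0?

Go shell by shell, enumerating (l, m_l) with m_l ≠ 0:
n=4 → 12; n=5 → 20; n=6 → 30; n=7 → 42; n=8 → 56.
Total orbitals: 12 + 20 + 30 + 42 + 56 = 160.

160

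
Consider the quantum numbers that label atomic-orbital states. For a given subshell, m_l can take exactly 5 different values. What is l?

l = 2 (d)

m_l ranges over 2l+1 integers, so 2l+1 = 5 ⇒ l = 2.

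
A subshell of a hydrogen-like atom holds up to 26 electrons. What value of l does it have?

2(2l+1) = 26 ⇒ 2l+1 = 13 ⇒ l = 6.

l = 6 (i)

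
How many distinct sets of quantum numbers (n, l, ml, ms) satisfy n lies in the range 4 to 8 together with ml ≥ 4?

40

Count contributing orbitals for each principal shell:
n=5 → 1; n=6 → 3; n=7 → 6; n=8 → 10.
Orbitals: 1 + 3 + 6 + 10 = 20. Including both spin states (ms = ±1/2) gives 2 × 20 = 40 states.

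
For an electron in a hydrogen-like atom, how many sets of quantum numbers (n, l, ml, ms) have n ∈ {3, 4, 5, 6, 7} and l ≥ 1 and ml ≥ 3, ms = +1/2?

For each n in the range, tally the orbitals obeying l ≥ 1 and ml ≥ 3:
n=4 → 1; n=5 → 3; n=6 → 6; n=7 → 10.
Orbitals: 1 + 3 + 6 + 10 = 20. With ms fixed to +1/2 there is one state per orbital, so 20 states.

20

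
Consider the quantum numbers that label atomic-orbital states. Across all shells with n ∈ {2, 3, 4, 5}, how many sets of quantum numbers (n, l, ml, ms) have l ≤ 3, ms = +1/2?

Go shell by shell, enumerating (l, ml) with l ≤ 3:
n=2 → 4; n=3 → 9; n=4 → 16; n=5 → 16.
Orbitals: 4 + 9 + 16 + 16 = 45. With ms fixed to +1/2 there is one state per orbital, so 45 states.

45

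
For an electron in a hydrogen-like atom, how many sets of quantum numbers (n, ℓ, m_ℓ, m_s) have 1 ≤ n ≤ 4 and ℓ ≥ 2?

34

Per-shell orbital counts meeting the constraint:
n=3 → 5; n=4 → 12.
Orbitals: 5 + 12 = 17. Including both spin states (m_s = ±1/2) gives 2 × 17 = 34 states.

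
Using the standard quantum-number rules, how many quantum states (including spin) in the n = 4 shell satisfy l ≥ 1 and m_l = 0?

With n = 4 the allowed l are 0, 1, …, 3.
Orbitals with l ≥ 1 and m_l = 0, by l: l=1 → 1; l=2 → 1; l=3 → 1.
Orbitals: 1 + 1 + 1 = 3. Each orbital carries two spin states, so 3 × 2 = 6 states.

6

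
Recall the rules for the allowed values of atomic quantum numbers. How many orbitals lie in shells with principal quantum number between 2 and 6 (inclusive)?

Shell n has n² orbitals: 2²=4 + 3²=9 + 4²=16 + 5²=25 + 6²=36 = 90 orbitals.

90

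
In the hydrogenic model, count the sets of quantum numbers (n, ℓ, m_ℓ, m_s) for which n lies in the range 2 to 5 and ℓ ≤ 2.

62

Per-shell orbital counts meeting the constraint:
n=2 → 4; n=3 → 9; n=4 → 9; n=5 → 9.
Orbitals: 4 + 9 + 9 + 9 = 31. Including both spin states (m_s = ±1/2) gives 2 × 31 = 62 states.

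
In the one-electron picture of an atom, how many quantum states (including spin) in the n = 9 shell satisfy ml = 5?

8

Go through l = 0, …, 8 (the values permitted for n = 9).
Per l-value: l=5 → 1; l=6 → 1; l=7 → 1; l=8 → 1.
Orbitals: 1 + 1 + 1 + 1 = 4. Each orbital carries two spin states, so 4 × 2 = 8 states.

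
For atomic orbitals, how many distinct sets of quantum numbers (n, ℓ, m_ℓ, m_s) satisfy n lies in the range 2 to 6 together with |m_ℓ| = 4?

For each n in the range, tally the orbitals obeying |m_ℓ| = 4:
n=5 → 2; n=6 → 4.
Orbitals: 2 + 4 = 6. Including both spin states (m_s = ±1/2) gives 2 × 6 = 12 states.

12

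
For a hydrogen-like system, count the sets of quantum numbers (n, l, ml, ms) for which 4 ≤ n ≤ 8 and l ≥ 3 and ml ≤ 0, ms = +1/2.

Treat each shell separately and count matching orbitals:
n=4 → 4; n=5 → 9; n=6 → 15; n=7 → 22; n=8 → 30.
Orbitals: 4 + 9 + 15 + 22 + 30 = 80. With ms fixed to +1/2 there is one state per orbital, so 80 states.

80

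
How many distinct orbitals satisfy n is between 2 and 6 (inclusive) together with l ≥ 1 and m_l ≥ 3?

10

Per-shell orbital counts meeting the constraint:
n=4 → 1; n=5 → 3; n=6 → 6.
Total orbitals: 1 + 3 + 6 = 10.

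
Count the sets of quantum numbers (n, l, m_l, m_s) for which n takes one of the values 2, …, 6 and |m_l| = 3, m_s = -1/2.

12

Count contributing orbitals for each principal shell:
n=4 → 2; n=5 → 4; n=6 → 6.
Orbitals: 2 + 4 + 6 = 12. With m_s fixed to -1/2 there is one state per orbital, so 12 states.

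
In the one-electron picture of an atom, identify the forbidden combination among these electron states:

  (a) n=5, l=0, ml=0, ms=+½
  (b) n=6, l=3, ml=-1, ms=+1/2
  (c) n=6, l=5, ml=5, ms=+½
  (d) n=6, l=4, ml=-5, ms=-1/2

(d) has |ml| = 5 > l = 4, violating −l ≤ ml ≤ l.
The remaining sets (a), (b), (c) satisfy all four rules.

(d)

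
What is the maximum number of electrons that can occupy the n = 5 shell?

A shell holds 2n² electrons: 2 × 5² = 2 × 25 = 50.

50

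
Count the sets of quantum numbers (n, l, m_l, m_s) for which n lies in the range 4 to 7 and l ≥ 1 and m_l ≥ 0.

Per-shell orbital counts meeting the constraint:
n=4 → 9; n=5 → 14; n=6 → 20; n=7 → 27.
Orbitals: 9 + 14 + 20 + 27 = 70. Including both spin states (m_s = ±1/2) gives 2 × 70 = 140 states.

140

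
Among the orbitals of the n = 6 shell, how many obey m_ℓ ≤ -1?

Orbitals with m_ℓ ≤ -1, by ℓ: ℓ=1 → 1; ℓ=2 → 2; ℓ=3 → 3; ℓ=4 → 4; ℓ=5 → 5.
Total orbitals: 1 + 2 + 3 + 4 + 5 = 15.

15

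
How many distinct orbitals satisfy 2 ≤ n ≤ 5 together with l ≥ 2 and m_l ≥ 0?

Go shell by shell, enumerating (l, m_l) with l ≥ 2 and m_l ≥ 0:
n=3 → 3; n=4 → 7; n=5 → 12.
Total orbitals: 3 + 7 + 12 = 22.

22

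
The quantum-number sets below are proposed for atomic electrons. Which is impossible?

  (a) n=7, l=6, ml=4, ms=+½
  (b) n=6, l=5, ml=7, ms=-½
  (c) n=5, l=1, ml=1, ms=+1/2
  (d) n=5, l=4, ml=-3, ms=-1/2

(b)

(b) has |ml| = 7 > l = 5, violating −l ≤ ml ≤ l.
The remaining sets (a), (c), (d) satisfy all four rules.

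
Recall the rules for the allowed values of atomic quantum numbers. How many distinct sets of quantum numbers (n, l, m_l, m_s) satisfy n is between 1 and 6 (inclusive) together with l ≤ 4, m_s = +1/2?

80

For each n in the range, tally the orbitals obeying l ≤ 4:
n=1 → 1; n=2 → 4; n=3 → 9; n=4 → 16; n=5 → 25; n=6 → 25.
Orbitals: 1 + 4 + 9 + 16 + 25 + 25 = 80. With m_s fixed to +1/2 there is one state per orbital, so 80 states.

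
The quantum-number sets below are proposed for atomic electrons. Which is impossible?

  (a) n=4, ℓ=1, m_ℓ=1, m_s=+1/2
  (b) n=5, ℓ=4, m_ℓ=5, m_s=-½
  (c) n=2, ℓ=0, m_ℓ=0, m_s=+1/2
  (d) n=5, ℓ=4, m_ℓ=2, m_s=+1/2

(b)

(b) has |m_ℓ| = 5 > ℓ = 4, violating −ℓ ≤ m_ℓ ≤ ℓ.
The remaining sets (a), (c), (d) satisfy all four rules.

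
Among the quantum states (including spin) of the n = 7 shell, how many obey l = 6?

With n = 7 the allowed l are 0, 1, …, 6.
Orbitals with l = 6, by l: l=6 → 13.
Orbitals: 13. Each orbital carries two spin states, so 13 × 2 = 26 states.

26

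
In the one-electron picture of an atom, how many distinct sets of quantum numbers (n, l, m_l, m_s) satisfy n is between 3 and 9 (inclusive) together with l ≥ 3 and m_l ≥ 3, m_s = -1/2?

56

For each n in the range, tally the orbitals obeying l ≥ 3 and m_l ≥ 3:
n=4 → 1; n=5 → 3; n=6 → 6; n=7 → 10; n=8 → 15; n=9 → 21.
Orbitals: 1 + 3 + 6 + 10 + 15 + 21 = 56. With m_s fixed to -1/2 there is one state per orbital, so 56 states.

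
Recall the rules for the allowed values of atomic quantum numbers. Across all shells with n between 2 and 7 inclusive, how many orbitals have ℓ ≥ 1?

Work shell by shell — for each n, count the (ℓ, m_ℓ) pairs that satisfy ℓ ≥ 1:
n=2 → 3; n=3 → 8; n=4 → 15; n=5 → 24; n=6 → 35; n=7 → 48.
Total orbitals: 3 + 8 + 15 + 24 + 35 + 48 = 133.

133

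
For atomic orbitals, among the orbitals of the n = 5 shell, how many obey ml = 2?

Go through l = 0, …, 4 (the values permitted for n = 5).
Orbitals with ml = 2, by l: l=2 → 1; l=3 → 1; l=4 → 1.
Total orbitals: 1 + 1 + 1 = 3.

3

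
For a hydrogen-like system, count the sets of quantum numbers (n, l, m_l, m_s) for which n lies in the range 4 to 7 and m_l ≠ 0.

Work shell by shell — for each n, count the (l, m_l) pairs that satisfy m_l ≠ 0:
n=4 → 12; n=5 → 20; n=6 → 30; n=7 → 42.
Orbitals: 12 + 20 + 30 + 42 = 104. Including both spin states (m_s = ±1/2) gives 2 × 104 = 208 states.

208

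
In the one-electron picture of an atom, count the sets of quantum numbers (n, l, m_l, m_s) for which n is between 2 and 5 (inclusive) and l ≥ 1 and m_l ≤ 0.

Treat each shell separately and count matching orbitals:
n=2 → 2; n=3 → 5; n=4 → 9; n=5 → 14.
Orbitals: 2 + 5 + 9 + 14 = 30. Including both spin states (m_s = ±1/2) gives 2 × 30 = 60 states.

60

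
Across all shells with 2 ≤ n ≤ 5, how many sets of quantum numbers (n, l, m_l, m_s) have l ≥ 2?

Count contributing orbitals for each principal shell:
n=3 → 5; n=4 → 12; n=5 → 21.
Orbitals: 5 + 12 + 21 = 38. Including both spin states (m_s = ±1/2) gives 2 × 38 = 76 states.

76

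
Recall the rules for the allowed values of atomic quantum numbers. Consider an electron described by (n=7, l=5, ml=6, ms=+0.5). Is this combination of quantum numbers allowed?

Invalid

The magnetic quantum number must satisfy −l ≤ ml ≤ l. With l = 5, ml can only be -5, -4, -3, -2, -1, 0, 1, 2, 3, 4, 5, so ml = 6 is forbidden.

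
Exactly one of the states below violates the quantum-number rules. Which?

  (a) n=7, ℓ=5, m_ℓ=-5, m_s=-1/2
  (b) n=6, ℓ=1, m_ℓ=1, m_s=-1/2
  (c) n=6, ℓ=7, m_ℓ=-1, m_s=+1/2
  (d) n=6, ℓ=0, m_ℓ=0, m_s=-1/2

(c)

(c) has ℓ = 7 ≥ n = 6, violating 0 ≤ ℓ ≤ n−1.
The remaining sets (a), (b), (d) satisfy all four rules.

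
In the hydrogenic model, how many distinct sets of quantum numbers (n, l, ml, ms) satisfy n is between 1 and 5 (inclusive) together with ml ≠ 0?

Per-shell orbital counts meeting the constraint:
n=2 → 2; n=3 → 6; n=4 → 12; n=5 → 20.
Orbitals: 2 + 6 + 12 + 20 = 40. Including both spin states (ms = ±1/2) gives 2 × 40 = 80 states.

80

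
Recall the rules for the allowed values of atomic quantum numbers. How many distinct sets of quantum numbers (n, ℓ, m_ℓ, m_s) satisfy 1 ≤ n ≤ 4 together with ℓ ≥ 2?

For each n in the range, tally the orbitals obeying ℓ ≥ 2:
n=3 → 5; n=4 → 12.
Orbitals: 5 + 12 = 17. Including both spin states (m_s = ±1/2) gives 2 × 17 = 34 states.

34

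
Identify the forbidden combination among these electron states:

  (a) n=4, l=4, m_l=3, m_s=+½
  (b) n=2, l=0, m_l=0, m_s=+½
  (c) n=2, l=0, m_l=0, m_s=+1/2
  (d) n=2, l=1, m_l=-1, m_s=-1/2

(a)

(a) has l = 4 ≥ n = 4, violating 0 ≤ l ≤ n−1.
The remaining sets (b), (c), (d) satisfy all four rules.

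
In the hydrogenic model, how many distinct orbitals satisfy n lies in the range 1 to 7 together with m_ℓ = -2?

Count contributing orbitals for each principal shell:
n=3 → 1; n=4 → 2; n=5 → 3; n=6 → 4; n=7 → 5.
Total orbitals: 1 + 2 + 3 + 4 + 5 = 15.

15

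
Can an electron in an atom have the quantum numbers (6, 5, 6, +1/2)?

No

The magnetic quantum number must satisfy −l ≤ m_l ≤ l. With l = 5, m_l can only be -5, -4, -3, -2, -1, 0, 1, 2, 3, 4, 5, so m_l = 6 is forbidden.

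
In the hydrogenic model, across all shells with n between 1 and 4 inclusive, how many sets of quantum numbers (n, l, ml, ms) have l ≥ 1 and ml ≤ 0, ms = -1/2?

Treat each shell separately and count matching orbitals:
n=2 → 2; n=3 → 5; n=4 → 9.
Orbitals: 2 + 5 + 9 = 16. With ms fixed to -1/2 there is one state per orbital, so 16 states.

16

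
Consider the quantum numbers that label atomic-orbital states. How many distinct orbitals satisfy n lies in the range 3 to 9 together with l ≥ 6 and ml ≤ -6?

Go shell by shell, enumerating (l, ml) with l ≥ 6 and ml ≤ -6:
n=7 → 1; n=8 → 3; n=9 → 6.
Total orbitals: 1 + 3 + 6 = 10.

10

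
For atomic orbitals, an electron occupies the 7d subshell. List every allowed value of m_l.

-2, -1, 0, 1, 2

The 7d subshell has l = 2, and m_l takes every integer from −l to +l. With l = 2 that gives the 5 values -2, -1, 0, 1, 2.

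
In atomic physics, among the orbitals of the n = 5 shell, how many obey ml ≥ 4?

Contributions: l=4 → 1.
Total orbitals: 1.

1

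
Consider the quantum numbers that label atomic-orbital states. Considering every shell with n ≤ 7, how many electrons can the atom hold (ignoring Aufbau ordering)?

Total orbitals = 1² + 2² + 3² + 4² + 5² + 6² + 7² = 140. Doubling for spin gives 280 electrons.

280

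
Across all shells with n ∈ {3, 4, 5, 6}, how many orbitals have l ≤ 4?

Treat each shell separately and count matching orbitals:
n=3 → 9; n=4 → 16; n=5 → 25; n=6 → 25.
Total orbitals: 9 + 16 + 25 + 25 = 75.

75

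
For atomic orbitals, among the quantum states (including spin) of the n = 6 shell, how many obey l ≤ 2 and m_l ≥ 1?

The n = 6 shell has l = 0 through 5; check each.
Contributions: l=1 → 1; l=2 → 2.
Orbitals: 1 + 2 = 3. Each orbital carries two spin states, so 3 × 2 = 6 states.

6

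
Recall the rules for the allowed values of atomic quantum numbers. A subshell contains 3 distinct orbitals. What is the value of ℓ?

2ℓ+1 = 3 gives ℓ = 1.

ℓ = 1 (p)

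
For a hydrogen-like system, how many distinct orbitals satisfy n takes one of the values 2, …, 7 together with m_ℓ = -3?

Per-shell orbital counts meeting the constraint:
n=4 → 1; n=5 → 2; n=6 → 3; n=7 → 4.
Total orbitals: 1 + 2 + 3 + 4 = 10.

10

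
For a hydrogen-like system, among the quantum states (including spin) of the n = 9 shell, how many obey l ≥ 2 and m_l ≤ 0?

84

Per l-value: l=2 → 3; l=3 → 4; l=4 → 5; l=5 → 6; l=6 → 7; l=7 → 8; l=8 → 9.
Orbitals: 3 + 4 + 5 + 6 + 7 + 8 + 9 = 42. Each orbital carries two spin states, so 42 × 2 = 84 states.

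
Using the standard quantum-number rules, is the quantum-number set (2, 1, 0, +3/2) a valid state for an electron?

The spin quantum number for an electron can only be m_s = +1/2 or −1/2; m_s = +3/2 is not one of those.

Invalid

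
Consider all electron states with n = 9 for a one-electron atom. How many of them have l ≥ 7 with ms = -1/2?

32

Go through l = 0, …, 8 (the values permitted for n = 9).
Per l-value: l=7 → 15; l=8 → 17.
Orbitals: 15 + 17 = 32. With ms fixed to a single value there is one state per orbital, giving 32 states.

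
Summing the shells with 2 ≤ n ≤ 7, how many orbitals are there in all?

139

Shell n has n² orbitals: 2²=4 + 3²=9 + 4²=16 + 5²=25 + 6²=36 + 7²=49 = 139 orbitals.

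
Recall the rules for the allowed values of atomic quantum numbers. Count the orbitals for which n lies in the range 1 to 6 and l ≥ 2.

Treat each shell separately and count matching orbitals:
n=3 → 5; n=4 → 12; n=5 → 21; n=6 → 32.
Total orbitals: 5 + 12 + 21 + 32 = 70.

70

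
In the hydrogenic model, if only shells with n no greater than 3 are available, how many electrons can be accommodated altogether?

28

Total orbitals = 1² + 2² + 3² = 14. Doubling for spin gives 28 electrons.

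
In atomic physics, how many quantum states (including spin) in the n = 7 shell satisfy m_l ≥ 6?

For n = 7, l ranges over 0 … 6.
Orbitals with m_l ≥ 6, by l: l=6 → 1.
Orbitals: 1. Each orbital carries two spin states, so 1 × 2 = 2 states.

2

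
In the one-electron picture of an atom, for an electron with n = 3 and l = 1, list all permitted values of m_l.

-1, 0, 1

m_l takes every integer from −l to +l. With l = 1 that gives the 3 values -1, 0, 1.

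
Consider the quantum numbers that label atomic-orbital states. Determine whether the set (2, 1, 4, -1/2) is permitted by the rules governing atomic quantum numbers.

The magnetic quantum number must satisfy −ℓ ≤ m_ℓ ≤ ℓ. With ℓ = 1, m_ℓ can only be -1, 0, 1, so m_ℓ = 4 is forbidden.

Not allowed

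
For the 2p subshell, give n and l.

The leading integer gives n = 2; the letter 'p' means l = 1.

n = 2, l = 1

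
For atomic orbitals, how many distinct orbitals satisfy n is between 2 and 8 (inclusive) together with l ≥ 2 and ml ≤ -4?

20

Go shell by shell, enumerating (l, ml) with l ≥ 2 and ml ≤ -4:
n=5 → 1; n=6 → 3; n=7 → 6; n=8 → 10.
Total orbitals: 1 + 3 + 6 + 10 = 20.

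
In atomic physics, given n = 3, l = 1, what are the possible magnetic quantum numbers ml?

-1, 0, 1

ml takes every integer from −l to +l. With l = 1 that gives the 3 values -1, 0, 1.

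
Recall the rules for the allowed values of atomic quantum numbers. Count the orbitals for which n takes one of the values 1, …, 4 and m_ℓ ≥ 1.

Per-shell orbital counts meeting the constraint:
n=2 → 1; n=3 → 3; n=4 → 6.
Total orbitals: 1 + 3 + 6 = 10.

10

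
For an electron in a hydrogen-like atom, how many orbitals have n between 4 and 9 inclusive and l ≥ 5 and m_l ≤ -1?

Count contributing orbitals for each principal shell:
n=6 → 5; n=7 → 11; n=8 → 18; n=9 → 26.
Total orbitals: 5 + 11 + 18 + 26 = 60.

60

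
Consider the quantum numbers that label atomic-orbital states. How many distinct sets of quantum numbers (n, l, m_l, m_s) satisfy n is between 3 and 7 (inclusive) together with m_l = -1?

40

Count contributing orbitals for each principal shell:
n=3 → 2; n=4 → 3; n=5 → 4; n=6 → 5; n=7 → 6.
Orbitals: 2 + 3 + 4 + 5 + 6 = 20. Including both spin states (m_s = ±1/2) gives 2 × 20 = 40 states.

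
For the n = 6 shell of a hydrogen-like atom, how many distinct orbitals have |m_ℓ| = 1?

The n = 6 shell has ℓ = 0 through 5; check each.
Per ℓ-value: ℓ=1 → 2; ℓ=2 → 2; ℓ=3 → 2; ℓ=4 → 2; ℓ=5 → 2.
Total orbitals: 2 + 2 + 2 + 2 + 2 = 10.

10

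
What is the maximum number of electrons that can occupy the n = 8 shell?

A shell holds 2n² electrons: 2 × 8² = 2 × 64 = 128.

128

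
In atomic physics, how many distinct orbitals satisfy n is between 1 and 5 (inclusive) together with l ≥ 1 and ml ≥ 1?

20

For each n in the range, tally the orbitals obeying l ≥ 1 and ml ≥ 1:
n=2 → 1; n=3 → 3; n=4 → 6; n=5 → 10.
Total orbitals: 1 + 3 + 6 + 10 = 20.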